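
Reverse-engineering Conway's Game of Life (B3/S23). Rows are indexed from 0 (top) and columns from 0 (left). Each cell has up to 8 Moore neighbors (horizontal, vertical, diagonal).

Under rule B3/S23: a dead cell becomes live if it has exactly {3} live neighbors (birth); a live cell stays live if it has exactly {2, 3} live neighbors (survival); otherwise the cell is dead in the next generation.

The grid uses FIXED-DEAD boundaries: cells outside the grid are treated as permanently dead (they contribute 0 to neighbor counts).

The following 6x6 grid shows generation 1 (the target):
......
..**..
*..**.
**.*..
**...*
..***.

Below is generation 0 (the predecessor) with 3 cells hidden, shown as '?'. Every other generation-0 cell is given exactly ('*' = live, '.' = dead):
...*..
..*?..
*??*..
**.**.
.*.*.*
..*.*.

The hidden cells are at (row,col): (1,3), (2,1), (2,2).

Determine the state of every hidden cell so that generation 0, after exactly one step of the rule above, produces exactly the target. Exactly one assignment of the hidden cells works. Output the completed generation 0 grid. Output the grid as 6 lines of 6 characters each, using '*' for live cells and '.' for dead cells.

Answer: ...*..
..*...
*..*..
**.**.
.*.*.*
..*.*.

Derivation:
Hidden generation-0 cells (in order): (1,3), (2,1), (2,2).
A hidden cell only influences target cells in its own 3x3 neighborhood. Try each of the 2^3 = 8 assignments, step the completed generation 0 forward once under B3/S23, and compare with the target:
  (1,3)=. (2,1)=. (2,2)=. -> step reproduces the target at every cell -> ACCEPT
  (1,3)=. (2,1)=. (2,2)=* -> step gives (1,1)='*' but target has '.' -> reject
  (1,3)=. (2,1)=* (2,2)=. -> step gives (1,1)='*' but target has '.' -> reject
  (1,3)=. (2,1)=* (2,2)=* -> step gives (1,2)='.' but target has '*' -> reject
  (1,3)=* (2,1)=. (2,2)=. -> step gives (0,2)='*' but target has '.' -> reject
  (1,3)=* (2,1)=. (2,2)=* -> step gives (0,2)='*' but target has '.' -> reject
  (1,3)=* (2,1)=* (2,2)=. -> step gives (0,2)='*' but target has '.' -> reject
  (1,3)=* (2,1)=* (2,2)=* -> step gives (0,2)='*' but target has '.' -> reject
Unique solution: (1,3)=dead, (2,1)=dead, (2,2)=dead.
Check: live-neighbor counts of every cell in the completed generation 0:
012110
122320
244331
335342
335452
122322
Applying B3/S23 to generation 0 with these counts gives:
......
..**..
*..**.
**.*..
**...*
..***.
which matches the target exactly.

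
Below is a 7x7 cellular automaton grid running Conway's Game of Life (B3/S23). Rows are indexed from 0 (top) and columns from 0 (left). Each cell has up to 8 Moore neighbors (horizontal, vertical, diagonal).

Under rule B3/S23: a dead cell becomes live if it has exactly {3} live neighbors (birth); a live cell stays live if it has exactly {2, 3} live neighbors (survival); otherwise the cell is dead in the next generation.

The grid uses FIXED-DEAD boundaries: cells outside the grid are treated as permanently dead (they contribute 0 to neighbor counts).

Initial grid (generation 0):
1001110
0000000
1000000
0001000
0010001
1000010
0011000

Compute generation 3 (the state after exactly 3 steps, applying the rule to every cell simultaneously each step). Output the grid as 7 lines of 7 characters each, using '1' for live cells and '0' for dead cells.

Simulating step by step:
Generation 0 (given above): 12 live cells
Generation 1: 5 live cells
0000100
0000100
0000000
0000000
0000000
0111000
0000000
Generation 2: 3 live cells
0000000
0000000
0000000
0000000
0010000
0010000
0010000
Generation 3: 3 live cells
(generation 3 grid is the final answer)

Answer: 0000000
0000000
0000000
0000000
0000000
0111000
0000000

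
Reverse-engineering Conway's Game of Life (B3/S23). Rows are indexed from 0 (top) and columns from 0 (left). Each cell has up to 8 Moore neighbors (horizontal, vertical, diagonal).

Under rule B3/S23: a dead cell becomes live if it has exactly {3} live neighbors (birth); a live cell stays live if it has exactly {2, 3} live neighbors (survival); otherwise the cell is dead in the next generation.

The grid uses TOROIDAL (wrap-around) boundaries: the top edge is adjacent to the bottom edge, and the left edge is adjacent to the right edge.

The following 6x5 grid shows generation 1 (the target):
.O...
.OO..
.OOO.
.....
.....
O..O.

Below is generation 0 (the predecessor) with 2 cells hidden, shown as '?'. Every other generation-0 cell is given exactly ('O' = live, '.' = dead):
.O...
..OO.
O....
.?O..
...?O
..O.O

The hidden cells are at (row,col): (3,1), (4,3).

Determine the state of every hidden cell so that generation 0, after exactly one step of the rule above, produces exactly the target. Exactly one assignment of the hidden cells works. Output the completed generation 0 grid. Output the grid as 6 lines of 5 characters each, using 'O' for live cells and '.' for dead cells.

Hidden generation-0 cells (in order): (3,1), (4,3).
A hidden cell only influences target cells in its own 3x3 neighborhood. Try each of the 2^2 = 4 assignments, step the completed generation 0 forward once under B3/S23, and compare with the target:
  (3,1)=. (4,3)=. -> step reproduces the target at every cell -> ACCEPT
  (3,1)=. (4,3)=O -> step gives (3,3)='O' but target has '.' -> reject
  (3,1)=O (4,3)=. -> step gives (2,1)='.' but target has 'O' -> reject
  (3,1)=O (4,3)=O -> step gives (2,1)='.' but target has 'O' -> reject
Unique solution: (3,1)=dead, (4,3)=dead.
Check: live-neighbor counts of every cell in the completed generation 0:
22442
23212
03332
22022
22241
32131
Applying B3/S23 to generation 0 with these counts gives:
.O...
.OO..
.OOO.
.....
.....
O..O.
which matches the target exactly.

Answer: .O...
..OO.
O....
..O..
....O
..O.O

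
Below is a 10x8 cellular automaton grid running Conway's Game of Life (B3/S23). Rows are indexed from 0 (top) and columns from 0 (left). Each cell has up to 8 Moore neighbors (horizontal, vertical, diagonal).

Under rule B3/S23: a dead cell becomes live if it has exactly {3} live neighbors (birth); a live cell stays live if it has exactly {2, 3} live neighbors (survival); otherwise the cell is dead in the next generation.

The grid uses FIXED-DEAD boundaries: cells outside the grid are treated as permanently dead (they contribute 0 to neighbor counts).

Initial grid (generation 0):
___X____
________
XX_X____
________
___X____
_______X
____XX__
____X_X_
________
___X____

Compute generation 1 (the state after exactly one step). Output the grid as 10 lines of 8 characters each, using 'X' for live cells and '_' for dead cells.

Simulating step by step:
Generation 0 (given above): 11 live cells
Generation 1: 7 live cells
(generation 1 grid is the final answer)

Answer: ________
__X_____
________
__X_____
________
____X___
____XXX_
____X___
________
________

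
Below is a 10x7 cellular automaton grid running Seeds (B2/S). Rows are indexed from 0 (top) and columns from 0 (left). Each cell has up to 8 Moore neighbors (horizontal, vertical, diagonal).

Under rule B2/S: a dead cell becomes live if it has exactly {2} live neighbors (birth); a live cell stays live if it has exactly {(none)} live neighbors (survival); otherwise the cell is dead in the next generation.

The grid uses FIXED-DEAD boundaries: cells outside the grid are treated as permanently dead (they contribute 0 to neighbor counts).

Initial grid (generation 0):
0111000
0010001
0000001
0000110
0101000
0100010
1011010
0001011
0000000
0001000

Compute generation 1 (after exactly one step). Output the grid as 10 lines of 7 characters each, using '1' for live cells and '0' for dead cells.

Answer: 0000000
0000010
0001100
0011001
1000001
0000001
0000000
0100000
0011011
0000000

Derivation:
Simulating step by step:
Generation 0 (given above): 20 live cells
Generation 1: 14 live cells
(generation 1 grid is the final answer)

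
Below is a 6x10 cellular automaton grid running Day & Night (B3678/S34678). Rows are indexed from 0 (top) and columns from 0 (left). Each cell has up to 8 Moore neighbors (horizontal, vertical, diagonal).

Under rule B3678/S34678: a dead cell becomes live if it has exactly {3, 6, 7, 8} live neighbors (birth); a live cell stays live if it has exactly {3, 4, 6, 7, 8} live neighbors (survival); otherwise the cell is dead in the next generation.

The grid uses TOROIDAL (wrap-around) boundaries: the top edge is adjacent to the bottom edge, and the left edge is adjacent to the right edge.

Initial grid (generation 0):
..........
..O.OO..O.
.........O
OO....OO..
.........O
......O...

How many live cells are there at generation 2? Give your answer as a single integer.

Answer: 11

Derivation:
Simulating step by step:
Generation 0 (given above): 11 live cells
Generation 1: 13 live cells
.....O....
..........
OO...OOOO.
O.......OO
O.....OO..
..........
Generation 2: 11 live cells
..........
.....O.O..
O......OO.
O....O.OO.
........O.
......O...
Population at generation 2: 11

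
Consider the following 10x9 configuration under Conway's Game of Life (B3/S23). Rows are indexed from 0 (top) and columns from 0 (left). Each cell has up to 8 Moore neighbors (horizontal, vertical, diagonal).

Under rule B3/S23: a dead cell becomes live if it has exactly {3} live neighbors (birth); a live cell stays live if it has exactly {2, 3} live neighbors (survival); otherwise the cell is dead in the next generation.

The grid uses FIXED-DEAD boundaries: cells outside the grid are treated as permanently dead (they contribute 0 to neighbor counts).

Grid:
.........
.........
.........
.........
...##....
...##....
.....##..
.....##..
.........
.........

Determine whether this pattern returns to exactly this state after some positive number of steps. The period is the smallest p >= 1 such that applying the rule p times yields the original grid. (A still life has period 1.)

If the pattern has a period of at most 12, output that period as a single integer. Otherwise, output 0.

Answer: 2

Derivation:
Simulating and comparing each generation to the original:
Gen 0 (original, given above): 8 live cells
Gen 1: 6 live cells, differs from original
Gen 2: 8 live cells, MATCHES original -> period = 2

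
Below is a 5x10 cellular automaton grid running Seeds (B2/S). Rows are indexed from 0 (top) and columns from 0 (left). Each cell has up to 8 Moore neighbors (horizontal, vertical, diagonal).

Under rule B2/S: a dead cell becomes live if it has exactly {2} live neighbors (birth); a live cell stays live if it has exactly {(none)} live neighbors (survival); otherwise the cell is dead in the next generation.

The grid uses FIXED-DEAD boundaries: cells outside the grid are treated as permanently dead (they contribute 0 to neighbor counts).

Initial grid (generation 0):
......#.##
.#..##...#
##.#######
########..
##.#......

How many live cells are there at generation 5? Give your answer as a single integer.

Answer: 4

Derivation:
Simulating step by step:
Generation 0 (given above): 27 live cells
Generation 1: 4 live cells
....#..#..
..........
..........
.........#
.......#..
Generation 2: 2 live cells
..........
..........
..........
........#.
........#.
Generation 3: 4 live cells
..........
..........
..........
.......#.#
.......#.#
Generation 4: 3 live cells
..........
..........
........#.
......#...
......#...
Generation 5: 4 live cells
..........
..........
.......#..
.....#....
.....#.#..
Population at generation 5: 4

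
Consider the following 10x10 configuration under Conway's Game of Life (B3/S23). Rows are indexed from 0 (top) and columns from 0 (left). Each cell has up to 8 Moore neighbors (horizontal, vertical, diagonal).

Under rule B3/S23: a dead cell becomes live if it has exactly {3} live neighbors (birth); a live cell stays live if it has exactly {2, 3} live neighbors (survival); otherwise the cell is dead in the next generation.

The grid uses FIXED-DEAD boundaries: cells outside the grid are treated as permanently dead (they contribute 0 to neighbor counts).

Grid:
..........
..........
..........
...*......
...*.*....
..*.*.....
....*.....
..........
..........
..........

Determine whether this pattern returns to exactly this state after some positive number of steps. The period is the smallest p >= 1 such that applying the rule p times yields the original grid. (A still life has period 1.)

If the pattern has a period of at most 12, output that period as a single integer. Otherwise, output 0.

Simulating and comparing each generation to the original:
Gen 0 (original, given above): 6 live cells
Gen 1: 6 live cells, differs from original
Gen 2: 6 live cells, MATCHES original -> period = 2

Answer: 2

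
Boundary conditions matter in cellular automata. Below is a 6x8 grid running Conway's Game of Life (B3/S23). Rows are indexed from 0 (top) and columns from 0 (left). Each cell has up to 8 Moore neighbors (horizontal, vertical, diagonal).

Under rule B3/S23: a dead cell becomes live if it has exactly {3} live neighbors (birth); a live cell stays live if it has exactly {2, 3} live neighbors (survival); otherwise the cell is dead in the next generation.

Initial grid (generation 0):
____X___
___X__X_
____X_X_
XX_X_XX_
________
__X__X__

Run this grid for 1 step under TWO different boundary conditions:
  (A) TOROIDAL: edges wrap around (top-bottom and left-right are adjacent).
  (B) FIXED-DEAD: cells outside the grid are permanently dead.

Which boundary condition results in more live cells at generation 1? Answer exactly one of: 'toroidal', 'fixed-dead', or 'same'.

Under TOROIDAL boundary, generation 1:
___XXX__
___XX___
__XXX_X_
____XXXX
_XX_XXX_
________
Population = 18

Under FIXED-DEAD boundary, generation 1:
________
___XX___
__XXX_XX
____XXX_
_XX_XXX_
________
Population = 15

Comparison: toroidal=18, fixed-dead=15 -> toroidal

Answer: toroidal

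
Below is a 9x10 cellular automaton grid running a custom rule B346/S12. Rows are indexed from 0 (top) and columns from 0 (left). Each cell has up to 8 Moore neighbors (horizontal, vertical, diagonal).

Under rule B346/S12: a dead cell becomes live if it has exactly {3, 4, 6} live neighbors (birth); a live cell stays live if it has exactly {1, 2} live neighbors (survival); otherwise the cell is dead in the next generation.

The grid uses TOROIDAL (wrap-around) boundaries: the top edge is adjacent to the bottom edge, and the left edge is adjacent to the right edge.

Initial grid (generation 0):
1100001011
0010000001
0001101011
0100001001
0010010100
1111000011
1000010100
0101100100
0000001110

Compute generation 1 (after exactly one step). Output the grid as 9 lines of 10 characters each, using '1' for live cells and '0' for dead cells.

Simulating step by step:
Generation 0 (given above): 34 live cells
Generation 1: 50 live cells
(generation 1 grid is the final answer)

Answer: 0100001000
0111010100
1011111100
1111110111
0001011111
0001101100
0001111111
0101110010
1110010001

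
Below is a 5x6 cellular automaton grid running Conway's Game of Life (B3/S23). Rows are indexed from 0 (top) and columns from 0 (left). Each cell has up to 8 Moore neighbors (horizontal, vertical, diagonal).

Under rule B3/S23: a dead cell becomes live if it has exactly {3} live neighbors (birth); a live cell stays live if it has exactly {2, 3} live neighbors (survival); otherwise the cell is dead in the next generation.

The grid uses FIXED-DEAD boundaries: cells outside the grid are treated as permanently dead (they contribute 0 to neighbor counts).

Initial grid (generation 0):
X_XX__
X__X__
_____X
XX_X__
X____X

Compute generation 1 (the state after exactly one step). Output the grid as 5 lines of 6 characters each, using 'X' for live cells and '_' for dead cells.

Answer: _XXX__
_XXXX_
XXX_X_
XX__X_
XX____

Derivation:
Simulating step by step:
Generation 0 (given above): 11 live cells
Generation 1: 16 live cells
(generation 1 grid is the final answer)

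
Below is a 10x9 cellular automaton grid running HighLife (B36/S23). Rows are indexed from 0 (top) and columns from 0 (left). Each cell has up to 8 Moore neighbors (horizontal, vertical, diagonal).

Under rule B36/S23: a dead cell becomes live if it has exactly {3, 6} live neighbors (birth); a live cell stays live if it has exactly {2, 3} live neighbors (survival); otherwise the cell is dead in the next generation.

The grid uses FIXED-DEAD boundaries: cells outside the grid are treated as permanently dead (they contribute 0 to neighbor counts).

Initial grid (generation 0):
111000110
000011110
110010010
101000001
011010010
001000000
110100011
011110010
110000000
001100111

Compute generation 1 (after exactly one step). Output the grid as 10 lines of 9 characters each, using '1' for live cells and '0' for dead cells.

Simulating step by step:
Generation 0 (given above): 38 live cells
Generation 1: 38 live cells
(generation 1 grid is the final answer)

Answer: 010000010
001110001
110110011
111000011
001000000
100000011
101010011
000110011
101010101
011000010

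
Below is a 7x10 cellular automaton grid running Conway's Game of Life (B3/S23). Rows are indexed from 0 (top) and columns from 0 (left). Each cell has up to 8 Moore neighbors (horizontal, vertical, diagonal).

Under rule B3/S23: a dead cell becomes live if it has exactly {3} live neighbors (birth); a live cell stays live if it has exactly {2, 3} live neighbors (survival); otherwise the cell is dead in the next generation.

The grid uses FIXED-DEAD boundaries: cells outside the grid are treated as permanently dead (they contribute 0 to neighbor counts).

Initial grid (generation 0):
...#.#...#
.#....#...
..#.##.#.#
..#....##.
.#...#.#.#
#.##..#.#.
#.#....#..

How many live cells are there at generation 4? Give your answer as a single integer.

Simulating step by step:
Generation 0 (given above): 25 live cells
Generation 1: 27 live cells
..........
..##..#.#.
.###.#.#..
.#####.#.#
.#.#.....#
#.##..#.#.
..##...#..
Generation 2: 21 live cells
..........
.#.##.##..
.....#.#..
#....#....
#....###.#
....#..##.
.###...#..
Generation 3: 22 live cells
..........
....####..
.....#.#..
....##.##.
....##.#..
.#####....
..##...##.
Generation 4: 15 live cells
.....##...
....##.#..
..........
.......##.
..#....##.
.#...#.##.
.#........
Population at generation 4: 15

Answer: 15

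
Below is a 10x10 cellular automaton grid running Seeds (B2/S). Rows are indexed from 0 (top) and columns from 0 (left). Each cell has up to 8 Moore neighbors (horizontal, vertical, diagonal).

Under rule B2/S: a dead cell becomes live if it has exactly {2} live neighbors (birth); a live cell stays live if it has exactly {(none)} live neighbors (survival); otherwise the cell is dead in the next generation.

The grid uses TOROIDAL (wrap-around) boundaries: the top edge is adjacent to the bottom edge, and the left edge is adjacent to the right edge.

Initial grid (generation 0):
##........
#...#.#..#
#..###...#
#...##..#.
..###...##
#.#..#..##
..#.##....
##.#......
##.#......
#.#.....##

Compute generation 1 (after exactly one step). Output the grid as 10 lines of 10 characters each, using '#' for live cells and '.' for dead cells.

Answer: ..##.#.#..
..#.....#.
.......#..
......##..
......#...
......##..
......#.#.
.....#...#
....#...#.
...#......

Derivation:
Simulating step by step:
Generation 0 (given above): 38 live cells
Generation 1: 19 live cells
(generation 1 grid is the final answer)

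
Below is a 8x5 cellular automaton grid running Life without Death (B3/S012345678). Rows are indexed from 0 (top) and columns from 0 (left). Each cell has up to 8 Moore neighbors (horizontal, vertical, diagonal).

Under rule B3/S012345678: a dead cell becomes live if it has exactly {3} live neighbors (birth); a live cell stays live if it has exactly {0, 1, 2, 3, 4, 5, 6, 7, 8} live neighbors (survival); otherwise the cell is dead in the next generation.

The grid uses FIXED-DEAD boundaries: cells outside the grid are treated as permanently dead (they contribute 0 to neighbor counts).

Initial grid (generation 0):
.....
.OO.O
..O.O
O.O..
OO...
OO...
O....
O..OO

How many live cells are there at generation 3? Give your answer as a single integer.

Simulating step by step:
Generation 0 (given above): 15 live cells
Generation 1: 17 live cells
.....
.OO.O
..O.O
O.OO.
OOO..
OO...
O....
O..OO
Generation 2: 19 live cells
.....
.OO.O
..O.O
O.OO.
OOOO.
OOO..
O....
O..OO
Generation 3: 23 live cells
.....
.OO.O
..O.O
O.OOO
OOOO.
OOOO.
O.OO.
O..OO
Population at generation 3: 23

Answer: 23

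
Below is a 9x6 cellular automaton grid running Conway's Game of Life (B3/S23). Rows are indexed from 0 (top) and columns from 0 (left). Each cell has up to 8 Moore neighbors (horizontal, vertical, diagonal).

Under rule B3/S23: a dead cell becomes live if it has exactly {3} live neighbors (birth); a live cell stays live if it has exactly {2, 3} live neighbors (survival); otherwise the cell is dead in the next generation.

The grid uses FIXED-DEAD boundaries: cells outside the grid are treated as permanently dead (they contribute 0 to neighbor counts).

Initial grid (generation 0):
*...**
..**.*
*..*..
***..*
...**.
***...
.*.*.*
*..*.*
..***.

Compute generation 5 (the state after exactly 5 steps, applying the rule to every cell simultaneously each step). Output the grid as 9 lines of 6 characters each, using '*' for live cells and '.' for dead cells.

Simulating step by step:
Generation 0 (given above): 26 live cells
Generation 1: 22 live cells
...***
.***.*
*..*..
***...
...**.
**....
...*..
.*...*
..***.
Generation 2: 21 live cells
...*.*
.*...*
*..**.
***.*.
...*..
..***.
***...
......
..***.
Generation 3: 16 live cells
....*.
..**.*
*..***
***.*.
......
....*.
.**...
......
...*..
Generation 4: 14 live cells
...**.
..*..*
*....*
***.**
.*.*..
......
......
..*...
......
Generation 5: 17 live cells
(generation 5 grid is the final answer)

Answer: ...**.
...*.*
*.**.*
*.****
**.**.
......
......
......
......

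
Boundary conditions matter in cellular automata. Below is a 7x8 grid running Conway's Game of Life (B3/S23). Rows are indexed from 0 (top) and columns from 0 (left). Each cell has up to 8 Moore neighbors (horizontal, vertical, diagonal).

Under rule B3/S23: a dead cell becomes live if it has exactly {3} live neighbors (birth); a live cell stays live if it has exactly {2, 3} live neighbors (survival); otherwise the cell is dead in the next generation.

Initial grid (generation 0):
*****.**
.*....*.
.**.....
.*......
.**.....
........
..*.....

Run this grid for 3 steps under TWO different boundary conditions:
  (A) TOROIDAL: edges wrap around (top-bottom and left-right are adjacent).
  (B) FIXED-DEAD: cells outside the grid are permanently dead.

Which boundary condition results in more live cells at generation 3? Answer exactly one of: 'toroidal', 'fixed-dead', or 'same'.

Under TOROIDAL boundary, generation 3:
.*...*..
..******
**.....*
........
.*......
.*.*....
.***....
Population = 17

Under FIXED-DEAD boundary, generation 3:
..*..*..
*..*...*
**..***.
*.......
*.*.....
.**.....
........
Population = 15

Comparison: toroidal=17, fixed-dead=15 -> toroidal

Answer: toroidal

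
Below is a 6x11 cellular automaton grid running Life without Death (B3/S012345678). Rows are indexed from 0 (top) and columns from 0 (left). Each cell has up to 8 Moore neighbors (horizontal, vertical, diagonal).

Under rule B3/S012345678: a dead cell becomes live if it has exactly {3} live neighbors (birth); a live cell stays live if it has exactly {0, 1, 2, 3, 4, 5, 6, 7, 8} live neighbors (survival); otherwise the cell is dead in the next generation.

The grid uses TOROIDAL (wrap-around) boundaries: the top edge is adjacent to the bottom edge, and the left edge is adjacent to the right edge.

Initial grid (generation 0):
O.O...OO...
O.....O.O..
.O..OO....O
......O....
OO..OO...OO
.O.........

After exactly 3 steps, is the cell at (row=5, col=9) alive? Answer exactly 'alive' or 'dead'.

Simulating step by step:
Generation 0 (given above): 19 live cells
Generation 1: 28 live cells
O.O...OO...
O.....O.O.O
OO..OOOO..O
.O....O..O.
OO..OO...OO
.OO..OO....
Generation 2: 37 live cells
O.O...OO..O
O.....O.OOO
OO..OOOOO.O
.OO...OOOO.
OO..OO...OO
.OOOOOOO...
Generation 3: 42 live cells
O.O.O.OO..O
O.....O.OOO
OOO.OOOOO.O
.OOO..OOOO.
OO..OO...OO
.OOOOOOOOO.

Cell (5,9) at generation 3: 1 -> alive

Answer: alive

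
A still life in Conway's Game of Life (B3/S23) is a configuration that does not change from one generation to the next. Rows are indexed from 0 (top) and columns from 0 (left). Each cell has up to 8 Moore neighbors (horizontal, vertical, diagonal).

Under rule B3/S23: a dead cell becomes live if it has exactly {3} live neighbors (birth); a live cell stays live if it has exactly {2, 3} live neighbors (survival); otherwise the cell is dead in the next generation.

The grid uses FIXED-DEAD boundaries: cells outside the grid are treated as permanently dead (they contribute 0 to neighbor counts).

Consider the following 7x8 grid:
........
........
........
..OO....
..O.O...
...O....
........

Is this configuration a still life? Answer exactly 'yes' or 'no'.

Answer: yes

Derivation:
Compute generation 1 and compare to generation 0 (given above):
Generation 1:
........
........
........
..OO....
..O.O...
...O....
........
The grids are IDENTICAL -> still life.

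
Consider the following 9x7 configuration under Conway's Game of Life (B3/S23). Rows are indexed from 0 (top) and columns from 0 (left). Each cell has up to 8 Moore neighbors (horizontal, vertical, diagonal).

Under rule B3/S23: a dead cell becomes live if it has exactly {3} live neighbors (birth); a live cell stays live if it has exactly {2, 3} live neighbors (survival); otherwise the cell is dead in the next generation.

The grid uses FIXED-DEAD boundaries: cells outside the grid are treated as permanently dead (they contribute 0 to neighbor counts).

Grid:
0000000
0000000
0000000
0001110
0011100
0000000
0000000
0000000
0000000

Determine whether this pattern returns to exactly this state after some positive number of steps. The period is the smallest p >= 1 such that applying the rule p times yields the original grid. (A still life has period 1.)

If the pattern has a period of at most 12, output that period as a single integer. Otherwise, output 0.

Answer: 2

Derivation:
Simulating and comparing each generation to the original:
Gen 0 (original, given above): 6 live cells
Gen 1: 6 live cells, differs from original
Gen 2: 6 live cells, MATCHES original -> period = 2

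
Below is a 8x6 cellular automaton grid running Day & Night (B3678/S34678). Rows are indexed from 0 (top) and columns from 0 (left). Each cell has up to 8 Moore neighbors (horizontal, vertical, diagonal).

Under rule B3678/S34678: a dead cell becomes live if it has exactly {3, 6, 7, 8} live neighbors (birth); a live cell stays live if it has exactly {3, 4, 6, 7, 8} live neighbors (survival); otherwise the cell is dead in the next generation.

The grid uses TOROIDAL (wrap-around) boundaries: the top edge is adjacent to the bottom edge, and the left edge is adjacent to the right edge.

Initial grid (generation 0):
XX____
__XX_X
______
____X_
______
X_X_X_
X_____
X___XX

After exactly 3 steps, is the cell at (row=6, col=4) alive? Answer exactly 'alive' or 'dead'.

Simulating step by step:
Generation 0 (given above): 13 live cells
Generation 1: 18 live cells
XXXX__
XX____
___XX_
______
___X_X
_X___X
X__XXX
X____X
Generation 2: 14 live cells
__X___
XX__XX
______
___X__
X___X_
__XXXX
_X__X_
______
Generation 3: 16 live cells
XX___X
______
X___XX
______
__X_X_
XX_XXX
__X_XX
______

Cell (6,4) at generation 3: 1 -> alive

Answer: alive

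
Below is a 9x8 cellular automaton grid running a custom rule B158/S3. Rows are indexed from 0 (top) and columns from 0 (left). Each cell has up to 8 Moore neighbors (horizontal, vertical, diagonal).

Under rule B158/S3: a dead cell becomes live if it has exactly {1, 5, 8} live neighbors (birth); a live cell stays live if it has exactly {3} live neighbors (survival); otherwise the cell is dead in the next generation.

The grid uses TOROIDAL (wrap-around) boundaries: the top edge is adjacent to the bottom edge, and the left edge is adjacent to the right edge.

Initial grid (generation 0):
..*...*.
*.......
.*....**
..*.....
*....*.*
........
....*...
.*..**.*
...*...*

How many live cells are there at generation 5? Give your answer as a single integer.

Simulating step by step:
Generation 0 (given above): 17 live cells
Generation 1: 16 live cells
....**..
...*....
...*.*..
...**...
..***...
.*.*....
.**....*
....*...
........
Generation 2: 20 live cells
..*...*.
....*...
...**.*.
.*....*.
*.......
.*...***
..*..**.
.....***
......*.
Generation 3: 22 live cells
.*..*...
.*......
**......
........
*...*...
...*.*.*
...*...*
****...*
*****...
Generation 4: 24 live cells
..*....*
.*.***.*
.......*
..****..
.**.....
.*......
*.**.*.*
.....*.*
....*.*.
Generation 5: 15 live cells
........
........
...*....
..**...*
.*....*.
..*..*..
*.......
.....***
.**...*.
Population at generation 5: 15

Answer: 15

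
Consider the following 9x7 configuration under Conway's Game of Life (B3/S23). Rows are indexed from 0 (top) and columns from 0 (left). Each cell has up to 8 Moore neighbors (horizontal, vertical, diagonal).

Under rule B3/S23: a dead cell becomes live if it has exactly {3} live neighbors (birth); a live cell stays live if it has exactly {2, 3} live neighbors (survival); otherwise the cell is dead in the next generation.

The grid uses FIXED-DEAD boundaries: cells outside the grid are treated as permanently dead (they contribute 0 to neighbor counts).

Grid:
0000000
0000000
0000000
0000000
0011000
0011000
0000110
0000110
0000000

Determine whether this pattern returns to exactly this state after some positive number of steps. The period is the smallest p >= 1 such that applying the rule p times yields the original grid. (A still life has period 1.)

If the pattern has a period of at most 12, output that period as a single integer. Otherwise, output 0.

Simulating and comparing each generation to the original:
Gen 0 (original, given above): 8 live cells
Gen 1: 6 live cells, differs from original
Gen 2: 8 live cells, MATCHES original -> period = 2

Answer: 2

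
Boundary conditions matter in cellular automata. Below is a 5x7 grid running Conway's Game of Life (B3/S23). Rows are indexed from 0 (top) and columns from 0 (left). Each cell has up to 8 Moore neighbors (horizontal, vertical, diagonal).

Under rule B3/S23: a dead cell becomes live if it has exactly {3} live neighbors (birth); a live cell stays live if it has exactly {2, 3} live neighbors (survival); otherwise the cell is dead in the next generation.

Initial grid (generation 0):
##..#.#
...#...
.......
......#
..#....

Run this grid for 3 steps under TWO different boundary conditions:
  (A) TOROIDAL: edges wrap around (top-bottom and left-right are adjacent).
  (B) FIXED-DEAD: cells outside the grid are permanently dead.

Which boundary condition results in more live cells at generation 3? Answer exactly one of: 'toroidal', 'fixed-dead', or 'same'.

Under TOROIDAL boundary, generation 3:
#.#....
.#.....
.......
.......
.......
Population = 3

Under FIXED-DEAD boundary, generation 3:
.......
.......
.......
.......
.......
Population = 0

Comparison: toroidal=3, fixed-dead=0 -> toroidal

Answer: toroidal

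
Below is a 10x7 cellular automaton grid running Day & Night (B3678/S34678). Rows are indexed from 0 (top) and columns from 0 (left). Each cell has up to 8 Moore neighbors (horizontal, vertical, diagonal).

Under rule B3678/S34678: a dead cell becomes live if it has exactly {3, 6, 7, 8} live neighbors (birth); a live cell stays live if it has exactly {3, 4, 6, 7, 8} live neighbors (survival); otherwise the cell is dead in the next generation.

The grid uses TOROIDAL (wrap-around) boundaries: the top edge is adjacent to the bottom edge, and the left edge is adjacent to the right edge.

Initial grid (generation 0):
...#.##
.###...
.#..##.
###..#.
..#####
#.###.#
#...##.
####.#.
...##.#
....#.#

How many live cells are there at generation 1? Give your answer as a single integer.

Answer: 40

Derivation:
Simulating step by step:
Generation 0 (given above): 36 live cells
Generation 1: 40 live cells
#..#.#.
#.##..#
..#.#.#
###.#..
.#.#...
#.####.
##.#.##
######.
.#.##.#
#...###
Population at generation 1: 40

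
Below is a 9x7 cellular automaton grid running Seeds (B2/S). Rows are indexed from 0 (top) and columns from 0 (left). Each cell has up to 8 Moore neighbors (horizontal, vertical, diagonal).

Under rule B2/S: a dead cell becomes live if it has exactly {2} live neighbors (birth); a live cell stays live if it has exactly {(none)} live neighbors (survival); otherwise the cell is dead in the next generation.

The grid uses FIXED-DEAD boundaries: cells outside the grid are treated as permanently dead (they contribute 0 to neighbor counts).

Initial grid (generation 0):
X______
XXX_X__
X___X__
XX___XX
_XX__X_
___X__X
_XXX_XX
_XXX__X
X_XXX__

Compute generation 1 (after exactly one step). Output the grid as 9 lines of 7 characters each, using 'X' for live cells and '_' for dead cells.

Answer: __XX___
_____X_
______X
___X___
___X___
X______
X______
_______
_____X_

Derivation:
Simulating step by step:
Generation 0 (given above): 29 live cells
Generation 1: 9 live cells
(generation 1 grid is the final answer)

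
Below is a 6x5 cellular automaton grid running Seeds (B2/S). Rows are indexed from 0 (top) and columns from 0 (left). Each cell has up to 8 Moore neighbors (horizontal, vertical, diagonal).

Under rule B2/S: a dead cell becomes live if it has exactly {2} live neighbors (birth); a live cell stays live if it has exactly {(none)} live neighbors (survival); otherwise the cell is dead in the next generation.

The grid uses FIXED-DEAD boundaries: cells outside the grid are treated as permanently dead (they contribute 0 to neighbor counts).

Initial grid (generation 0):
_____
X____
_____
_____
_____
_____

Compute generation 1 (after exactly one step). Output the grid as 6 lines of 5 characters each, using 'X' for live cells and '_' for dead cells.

Simulating step by step:
Generation 0 (given above): 1 live cells
Generation 1: 0 live cells
(generation 1 grid is the final answer)

Answer: _____
_____
_____
_____
_____
_____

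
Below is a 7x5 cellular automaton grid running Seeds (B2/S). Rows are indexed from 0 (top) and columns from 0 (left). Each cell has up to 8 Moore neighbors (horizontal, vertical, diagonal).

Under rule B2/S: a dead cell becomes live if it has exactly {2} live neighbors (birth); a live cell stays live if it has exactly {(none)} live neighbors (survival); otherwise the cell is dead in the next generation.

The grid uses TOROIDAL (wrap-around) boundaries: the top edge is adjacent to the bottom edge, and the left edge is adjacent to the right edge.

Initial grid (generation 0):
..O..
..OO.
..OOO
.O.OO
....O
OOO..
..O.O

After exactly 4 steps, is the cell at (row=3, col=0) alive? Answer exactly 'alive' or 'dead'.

Answer: dead

Derivation:
Simulating step by step:
Generation 0 (given above): 15 live cells
Generation 1: 1 live cells
....O
.....
.....
.....
.....
.....
.....
Generation 2: 0 live cells
.....
.....
.....
.....
.....
.....
.....
Generation 3: 0 live cells
.....
.....
.....
.....
.....
.....
.....
Generation 4: 0 live cells
.....
.....
.....
.....
.....
.....
.....

Cell (3,0) at generation 4: 0 -> dead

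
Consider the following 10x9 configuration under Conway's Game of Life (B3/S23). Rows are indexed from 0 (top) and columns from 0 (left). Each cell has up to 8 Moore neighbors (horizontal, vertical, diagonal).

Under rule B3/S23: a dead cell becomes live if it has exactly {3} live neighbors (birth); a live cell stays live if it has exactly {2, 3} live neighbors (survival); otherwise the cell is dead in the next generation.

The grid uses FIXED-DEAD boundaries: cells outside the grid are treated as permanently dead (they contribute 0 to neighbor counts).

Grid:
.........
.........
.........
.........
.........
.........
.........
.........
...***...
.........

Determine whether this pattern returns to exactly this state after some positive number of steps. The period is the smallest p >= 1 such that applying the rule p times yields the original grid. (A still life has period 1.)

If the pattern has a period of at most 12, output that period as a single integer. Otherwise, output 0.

Simulating and comparing each generation to the original:
Gen 0 (original, given above): 3 live cells
Gen 1: 3 live cells, differs from original
Gen 2: 3 live cells, MATCHES original -> period = 2

Answer: 2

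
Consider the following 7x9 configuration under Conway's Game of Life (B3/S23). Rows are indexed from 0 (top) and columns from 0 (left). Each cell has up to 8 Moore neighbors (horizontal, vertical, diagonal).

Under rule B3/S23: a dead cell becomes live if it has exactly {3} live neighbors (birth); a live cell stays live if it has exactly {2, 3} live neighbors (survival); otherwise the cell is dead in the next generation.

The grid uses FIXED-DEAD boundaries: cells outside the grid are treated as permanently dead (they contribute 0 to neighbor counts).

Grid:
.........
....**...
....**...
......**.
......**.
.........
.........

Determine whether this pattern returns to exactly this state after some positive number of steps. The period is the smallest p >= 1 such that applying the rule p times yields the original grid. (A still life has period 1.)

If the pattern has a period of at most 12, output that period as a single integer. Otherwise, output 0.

Answer: 2

Derivation:
Simulating and comparing each generation to the original:
Gen 0 (original, given above): 8 live cells
Gen 1: 6 live cells, differs from original
Gen 2: 8 live cells, MATCHES original -> period = 2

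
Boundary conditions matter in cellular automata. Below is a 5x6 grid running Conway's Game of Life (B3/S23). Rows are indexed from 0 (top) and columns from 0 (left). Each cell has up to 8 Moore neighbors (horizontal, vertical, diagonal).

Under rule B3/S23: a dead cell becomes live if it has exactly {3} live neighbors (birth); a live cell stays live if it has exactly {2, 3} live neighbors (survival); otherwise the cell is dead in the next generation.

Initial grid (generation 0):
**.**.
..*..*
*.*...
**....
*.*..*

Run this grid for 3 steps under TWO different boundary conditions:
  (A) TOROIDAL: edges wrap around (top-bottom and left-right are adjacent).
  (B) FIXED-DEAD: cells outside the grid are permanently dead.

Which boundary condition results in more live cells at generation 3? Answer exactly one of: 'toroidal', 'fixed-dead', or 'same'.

Under TOROIDAL boundary, generation 3:
..**..
*.**..
..*.*.
*.*...
....**
Population = 11

Under FIXED-DEAD boundary, generation 3:
.*.*..
*.*...
*.....
*.....
......
Population = 6

Comparison: toroidal=11, fixed-dead=6 -> toroidal

Answer: toroidal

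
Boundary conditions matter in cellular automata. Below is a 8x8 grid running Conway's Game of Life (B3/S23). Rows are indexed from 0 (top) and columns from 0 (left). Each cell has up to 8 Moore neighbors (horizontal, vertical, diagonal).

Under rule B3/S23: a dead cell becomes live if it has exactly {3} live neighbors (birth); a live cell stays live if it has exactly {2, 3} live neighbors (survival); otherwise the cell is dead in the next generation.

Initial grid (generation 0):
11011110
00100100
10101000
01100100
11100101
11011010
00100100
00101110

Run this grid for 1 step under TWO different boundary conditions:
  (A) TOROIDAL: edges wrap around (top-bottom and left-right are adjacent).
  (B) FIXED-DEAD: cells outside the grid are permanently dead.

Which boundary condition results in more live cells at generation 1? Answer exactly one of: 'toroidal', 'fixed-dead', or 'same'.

Under TOROIDAL boundary, generation 1:
01000001
10100011
00101100
00001111
00000101
00011010
00100001
00100001
Population = 22

Under FIXED-DEAD boundary, generation 1:
01111110
10100010
00101100
00001110
00000100
10011010
00100000
00011110
Population = 25

Comparison: toroidal=22, fixed-dead=25 -> fixed-dead

Answer: fixed-dead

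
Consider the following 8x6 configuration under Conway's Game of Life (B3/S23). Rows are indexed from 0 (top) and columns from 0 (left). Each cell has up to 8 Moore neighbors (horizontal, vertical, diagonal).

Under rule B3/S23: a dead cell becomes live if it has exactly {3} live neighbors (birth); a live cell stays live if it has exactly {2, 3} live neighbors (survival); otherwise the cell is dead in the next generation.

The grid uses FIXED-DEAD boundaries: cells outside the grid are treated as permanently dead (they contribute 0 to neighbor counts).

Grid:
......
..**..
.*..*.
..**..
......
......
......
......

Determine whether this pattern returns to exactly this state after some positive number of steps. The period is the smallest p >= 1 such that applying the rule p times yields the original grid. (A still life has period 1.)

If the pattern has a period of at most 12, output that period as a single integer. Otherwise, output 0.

Simulating and comparing each generation to the original:
Gen 0 (original, given above): 6 live cells
Gen 1: 6 live cells, MATCHES original -> period = 1

Answer: 1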